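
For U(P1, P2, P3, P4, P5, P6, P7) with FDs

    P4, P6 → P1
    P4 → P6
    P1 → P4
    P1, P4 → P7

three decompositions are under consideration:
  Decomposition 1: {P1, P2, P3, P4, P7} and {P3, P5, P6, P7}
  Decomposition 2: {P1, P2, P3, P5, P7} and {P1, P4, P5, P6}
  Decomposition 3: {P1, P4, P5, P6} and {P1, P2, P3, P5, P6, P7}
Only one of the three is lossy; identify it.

Decomposition 1

Decomposition 1: common = {P3, P7}, closure = {P3, P7} → lossy.
Decomposition 2: common = {P1, P5}, closure = {P1, P4, P5, P6, P7} → lossless.
Decomposition 3: common = {P1, P5, P6}, closure = {P1, P4, P5, P6, P7} → lossless.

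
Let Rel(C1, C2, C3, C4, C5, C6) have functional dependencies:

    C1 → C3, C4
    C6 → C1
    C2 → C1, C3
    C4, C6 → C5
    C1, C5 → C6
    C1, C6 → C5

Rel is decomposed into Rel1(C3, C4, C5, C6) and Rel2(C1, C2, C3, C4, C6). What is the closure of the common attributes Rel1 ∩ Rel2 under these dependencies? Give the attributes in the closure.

C1, C3, C4, C5, C6

Rel1 ∩ Rel2 = {C3, C4, C6}.
C6 → C1 applies, adding C1
C4, C6 → C5 applies, adding C5
Closure: {C1, C3, C4, C5, C6}.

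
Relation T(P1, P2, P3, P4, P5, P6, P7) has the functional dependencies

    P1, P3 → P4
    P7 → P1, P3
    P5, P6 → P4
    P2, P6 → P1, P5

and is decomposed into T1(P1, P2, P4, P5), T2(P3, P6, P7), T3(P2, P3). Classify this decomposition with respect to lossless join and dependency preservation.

Lossless test (chase): applying each FD to every pair of rows produces no changes in the tableau, so no row becomes fully distinguished — the join is lossy.
Dependency preservation: the restricted closure of {P1, P3} across the fragments never reaches {P4}, so P1, P3 → P4 cannot be enforced without a join — not preserved.

lossy and not dependency-preserving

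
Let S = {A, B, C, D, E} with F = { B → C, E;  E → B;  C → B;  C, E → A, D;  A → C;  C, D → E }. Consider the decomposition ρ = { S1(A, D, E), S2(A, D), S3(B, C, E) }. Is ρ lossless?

Yes

Chase test. Columns are A, B, C, D, E; row i has aⱼ where attribute j ∈ Si, else bᵢⱼ.
Initial tableau (one row per fragment):
  row 1: a1 b12 b13 a4 a5
  row 2: a1 b22 b23 a4 b25
  row 3: b31 a2 a3 b34 a5
Rows 1 and 3 agree on E; apply E→B and equate their B entries.
Rows 1 and 2 agree on A; apply A→C and equate their C entries.
Rows 1 and 2 agree on C, D; apply C, D→E and equate their E entries.
Rows 1 and 3 agree on B; apply B→C, E and equate their C, E entries.
Rows 1 and 2 agree on E; apply E→B and equate their B entries.
Rows 1 and 3 agree on C, E; apply C, E→A, D and equate their A, D entries.
Row 1 is now all distinguished symbols — the join is lossless.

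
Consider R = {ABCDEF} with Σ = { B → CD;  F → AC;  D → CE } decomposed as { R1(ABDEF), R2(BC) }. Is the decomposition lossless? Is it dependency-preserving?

lossless but not dependency-preserving

Lossless test: (B)⁺ = {BCDE}, which contains all of one fragment — lossless.
Dependency preservation: the restricted closure of {F} across the fragments never reaches {AC}, so F → AC cannot be enforced without a join — not preserved.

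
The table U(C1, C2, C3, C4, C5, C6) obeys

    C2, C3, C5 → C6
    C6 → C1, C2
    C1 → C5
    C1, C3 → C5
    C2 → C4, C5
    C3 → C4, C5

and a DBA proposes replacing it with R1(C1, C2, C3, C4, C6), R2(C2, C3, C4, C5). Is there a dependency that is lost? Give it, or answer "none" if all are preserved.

C1 → C5

Check C1 → C5: no single fragment contains all of {C1, C5}, and the restricted closure of {C1} across the fragments never reaches {C5}.
C2, C3, C5 → C6 is preserved.
C6 → C1, C2 is preserved.
C1, C3 → C5 is preserved.
C2 → C4, C5 is preserved.
C3 → C4, C5 is preserved.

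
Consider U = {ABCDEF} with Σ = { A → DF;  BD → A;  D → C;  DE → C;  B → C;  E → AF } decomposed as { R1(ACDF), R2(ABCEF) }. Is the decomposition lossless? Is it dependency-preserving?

lossless but not dependency-preserving

Lossless test: (ACF)⁺ = {ACDF}, which contains all of one fragment — lossless.
Dependency preservation: the restricted closure of {BD} across the fragments never reaches {A}, so BD → A cannot be enforced without a join — not preserved.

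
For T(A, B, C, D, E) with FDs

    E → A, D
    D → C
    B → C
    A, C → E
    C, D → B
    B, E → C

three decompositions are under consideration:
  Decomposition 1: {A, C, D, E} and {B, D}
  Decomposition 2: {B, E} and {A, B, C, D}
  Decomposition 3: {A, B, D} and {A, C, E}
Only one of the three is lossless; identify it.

Decomposition 1: common = {D}, closure = {B, C, D} → lossless.
Decomposition 2: common = {B}, closure = {B, C} → lossy.
Decomposition 3: common = {A}, closure = {A} → lossy.

Decomposition 1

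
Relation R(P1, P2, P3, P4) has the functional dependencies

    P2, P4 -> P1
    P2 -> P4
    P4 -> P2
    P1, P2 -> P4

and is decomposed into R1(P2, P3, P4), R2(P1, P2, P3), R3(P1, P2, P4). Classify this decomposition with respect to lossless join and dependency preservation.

lossless and dependency-preserving

Lossless test (chase): Rows 1 and 3 agree on P2, P4; apply P2, P4→P1 and equate their P1 entries. Rows 1 and 2 agree on P2; apply P2→P4 and equate their P4 entries. Row 1 is now all distinguished symbols — the join is lossless.
Dependency preservation: every FD's attributes lie within a single fragment, so each can be enforced locally — preserved.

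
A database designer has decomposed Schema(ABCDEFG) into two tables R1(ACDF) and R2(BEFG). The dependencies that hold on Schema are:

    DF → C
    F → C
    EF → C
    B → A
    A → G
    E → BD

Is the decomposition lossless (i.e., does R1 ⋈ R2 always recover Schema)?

Common attributes: R1 ∩ R2 = {F}.
Closure of {F}: F → C applies, adding C. So (F)⁺ = {CF}.
The closure contains neither all of R1 = {ACDF} nor all of R2 = {BEFG}, so the common attributes are not a superkey of either fragment. The join is lossy.

No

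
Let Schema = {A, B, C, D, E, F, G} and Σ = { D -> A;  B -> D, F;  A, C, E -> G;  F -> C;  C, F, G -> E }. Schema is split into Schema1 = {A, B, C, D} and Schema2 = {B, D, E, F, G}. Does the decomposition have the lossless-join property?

Yes

Common attributes: Schema1 ∩ Schema2 = {B, D}.
Closure of {B, D}: D → A applies, adding A; B → D, F applies, adding F; F → C applies, adding C. So (B, D)⁺ = {A, B, C, D, F}.
This closure contains every attribute of Schema1, so Schema1 ∩ Schema2 → Schema1. The join is lossless.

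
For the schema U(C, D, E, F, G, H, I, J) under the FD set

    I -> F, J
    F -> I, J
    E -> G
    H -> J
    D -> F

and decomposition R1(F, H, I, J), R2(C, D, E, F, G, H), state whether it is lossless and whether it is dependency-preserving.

lossless and dependency-preserving

Lossless test: (F, H)⁺ = {F, H, I, J}, which contains all of one fragment — lossless.
Dependency preservation: every FD's attributes lie within a single fragment, so each can be enforced locally — preserved.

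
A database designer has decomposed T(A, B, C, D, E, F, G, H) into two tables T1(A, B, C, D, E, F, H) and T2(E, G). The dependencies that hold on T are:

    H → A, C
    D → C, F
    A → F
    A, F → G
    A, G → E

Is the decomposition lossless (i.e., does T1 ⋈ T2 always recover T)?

No

Common attributes: T1 ∩ T2 = {E}.
No dependency enlarges {E}, so (E)⁺ = {E}.
The closure contains neither all of T1 = {A, B, C, D, E, F, H} nor all of T2 = {E, G}, so the common attributes are not a superkey of either fragment. The join is lossy.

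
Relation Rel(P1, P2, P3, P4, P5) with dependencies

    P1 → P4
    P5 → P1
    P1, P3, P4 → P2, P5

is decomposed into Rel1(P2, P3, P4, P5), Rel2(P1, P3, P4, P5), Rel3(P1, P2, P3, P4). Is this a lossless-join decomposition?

Yes

Chase test. Columns are P1, P2, P3, P4, P5; row i has aⱼ where attribute j ∈ Reli, else bᵢⱼ.
Initial tableau (one row per fragment):
  row 1: b11 a2 a3 a4 a5
  row 2: a1 b22 a3 a4 a5
  row 3: a1 a2 a3 a4 b35
Rows 1 and 2 agree on P5; apply P5→P1 and equate their P1 entries.
Rows 1 and 2 agree on P1, P3, P4; apply P1, P3, P4→P2, P5 and equate their P2, P5 entries.
Rows 1 and 3 agree on P1, P3, P4; apply P1, P3, P4→P2, P5 and equate their P2, P5 entries.
Row 1 is now all distinguished symbols — the join is lossless.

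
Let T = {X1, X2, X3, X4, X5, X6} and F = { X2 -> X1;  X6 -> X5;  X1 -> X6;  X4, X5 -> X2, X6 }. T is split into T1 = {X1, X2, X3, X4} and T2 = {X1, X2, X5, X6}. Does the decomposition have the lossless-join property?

Yes

Common attributes: T1 ∩ T2 = {X1, X2}.
Closure of {X1, X2}: X1 → X6 applies, adding X6; X6 → X5 applies, adding X5. So (X1, X2)⁺ = {X1, X2, X5, X6}.
This closure contains every attribute of T2, so T1 ∩ T2 → T2. The join is lossless.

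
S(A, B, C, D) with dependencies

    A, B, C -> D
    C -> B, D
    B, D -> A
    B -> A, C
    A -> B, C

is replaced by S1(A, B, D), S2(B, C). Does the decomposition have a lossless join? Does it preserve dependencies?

lossless and dependency-preserving

Lossless test: (B)⁺ = {A, B, C, D}, which contains all of one fragment — lossless.
Dependency preservation: A, B, C → D; C → B, D; B → A, C; A → B, C are not contained in any single fragment, but the restricted closure of each left-hand side across the fragments still reaches the right-hand side; the remaining FDs each lie inside some fragment. All dependencies are preserved.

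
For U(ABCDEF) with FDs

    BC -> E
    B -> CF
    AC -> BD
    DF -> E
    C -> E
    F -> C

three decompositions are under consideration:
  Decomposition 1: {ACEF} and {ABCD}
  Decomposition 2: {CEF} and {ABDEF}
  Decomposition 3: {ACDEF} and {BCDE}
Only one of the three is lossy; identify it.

Decomposition 1: common = {AC}, closure = {ABCDEF} → lossless.
Decomposition 2: common = {EF}, closure = {CEF} → lossless.
Decomposition 3: common = {CDE}, closure = {CDE} → lossy.

Decomposition 3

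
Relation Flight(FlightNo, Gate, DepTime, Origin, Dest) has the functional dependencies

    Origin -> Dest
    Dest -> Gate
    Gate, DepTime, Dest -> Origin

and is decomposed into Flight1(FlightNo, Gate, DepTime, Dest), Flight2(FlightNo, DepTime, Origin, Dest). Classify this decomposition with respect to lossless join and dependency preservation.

lossless and dependency-preserving

Lossless test: (FlightNo, DepTime, Dest)⁺ = {FlightNo, Gate, DepTime, Origin, Dest}, which contains all of one fragment — lossless.
Dependency preservation: Gate, DepTime, Dest → Origin is not contained in any single fragment, but the restricted closure of its left-hand side across the fragments still reaches the right-hand side; the remaining FDs each lie inside some fragment. All dependencies are preserved.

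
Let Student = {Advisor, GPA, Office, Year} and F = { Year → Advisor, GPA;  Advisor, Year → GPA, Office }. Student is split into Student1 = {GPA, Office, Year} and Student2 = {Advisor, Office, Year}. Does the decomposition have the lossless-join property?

Yes

Common attributes: Student1 ∩ Student2 = {Office, Year}.
Closure of {Office, Year}: Year → Advisor, GPA applies, adding Advisor, GPA. So (Office, Year)⁺ = {Advisor, GPA, Office, Year}.
This closure contains every attribute of Student1, so Student1 ∩ Student2 → Student1. The join is lossless.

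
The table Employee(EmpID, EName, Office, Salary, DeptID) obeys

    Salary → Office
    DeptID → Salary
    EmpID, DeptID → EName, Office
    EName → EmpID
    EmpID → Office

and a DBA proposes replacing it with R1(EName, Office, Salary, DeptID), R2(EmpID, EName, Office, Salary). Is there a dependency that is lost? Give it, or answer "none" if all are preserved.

Check EmpID, DeptID → EName, Office: no single fragment contains all of {EmpID, EName, Office, DeptID}, and the restricted closure of {EmpID, DeptID} across the fragments never reaches {EName, Office}.
Salary → Office is preserved.
DeptID → Salary is preserved.
EName → EmpID is preserved.
EmpID → Office is preserved.

EmpID, DeptID → EName, Office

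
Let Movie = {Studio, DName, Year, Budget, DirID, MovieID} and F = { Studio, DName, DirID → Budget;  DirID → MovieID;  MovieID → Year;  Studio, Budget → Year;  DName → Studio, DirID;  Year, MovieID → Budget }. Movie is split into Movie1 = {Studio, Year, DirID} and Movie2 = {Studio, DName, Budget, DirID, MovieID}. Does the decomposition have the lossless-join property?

Yes

Common attributes: Movie1 ∩ Movie2 = {Studio, DirID}.
Closure of {Studio, DirID}: DirID → MovieID applies, adding MovieID; MovieID → Year applies, adding Year; Year, MovieID → Budget applies, adding Budget. So (Studio, DirID)⁺ = {Studio, Year, Budget, DirID, MovieID}.
This closure contains every attribute of Movie1, so Movie1 ∩ Movie2 → Movie1. The join is lossless.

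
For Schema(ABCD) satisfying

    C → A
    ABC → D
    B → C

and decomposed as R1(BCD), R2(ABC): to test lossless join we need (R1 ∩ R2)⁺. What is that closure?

ABCD

R1 ∩ R2 = {BC}.
C → A applies, adding A
ABC → D applies, adding D
Closure: {ABCD}.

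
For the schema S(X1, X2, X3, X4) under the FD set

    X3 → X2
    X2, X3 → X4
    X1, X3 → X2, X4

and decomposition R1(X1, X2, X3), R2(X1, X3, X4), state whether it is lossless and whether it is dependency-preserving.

lossless and dependency-preserving

Lossless test: (X1, X3)⁺ = {X1, X2, X3, X4}, which contains all of one fragment — lossless.
Dependency preservation: X2, X3 → X4; X1, X3 → X2, X4 are not contained in any single fragment, but the restricted closure of each left-hand side across the fragments still reaches the right-hand side; the remaining FDs each lie inside some fragment. All dependencies are preserved.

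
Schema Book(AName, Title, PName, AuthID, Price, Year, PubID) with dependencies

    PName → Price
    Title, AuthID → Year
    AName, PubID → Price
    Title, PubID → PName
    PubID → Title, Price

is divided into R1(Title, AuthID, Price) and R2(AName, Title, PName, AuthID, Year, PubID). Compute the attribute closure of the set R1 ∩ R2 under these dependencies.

Title, AuthID, Year

R1 ∩ R2 = {Title, AuthID}.
Title, AuthID → Year applies, adding Year
Closure: {Title, AuthID, Year}.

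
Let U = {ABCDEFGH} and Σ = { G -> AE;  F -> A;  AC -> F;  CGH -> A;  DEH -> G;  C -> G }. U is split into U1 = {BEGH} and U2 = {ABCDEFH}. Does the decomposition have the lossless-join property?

No

Common attributes: U1 ∩ U2 = {BEH}.
No dependency enlarges {BEH}, so (BEH)⁺ = {BEH}.
The closure contains neither all of U1 = {BEGH} nor all of U2 = {ABCDEFH}, so the common attributes are not a superkey of either fragment. The join is lossy.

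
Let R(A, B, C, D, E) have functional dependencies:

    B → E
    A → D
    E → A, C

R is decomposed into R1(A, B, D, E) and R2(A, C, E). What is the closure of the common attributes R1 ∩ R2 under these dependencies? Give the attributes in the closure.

R1 ∩ R2 = {A, E}.
A → D applies, adding D
E → A, C applies, adding C
Closure: {A, C, D, E}.

A, C, D, E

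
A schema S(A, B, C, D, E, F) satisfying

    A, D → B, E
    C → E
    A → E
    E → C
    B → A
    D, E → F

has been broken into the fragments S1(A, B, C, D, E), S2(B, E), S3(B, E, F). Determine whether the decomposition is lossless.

Chase test. Columns are A, B, C, D, E, F; row i has aⱼ where attribute j ∈ Si, else bᵢⱼ.
Initial tableau (one row per fragment):
  row 1: a1 a2 a3 a4 a5 b16
  row 2: b21 a2 b23 b24 a5 b26
  row 3: b31 a2 b33 b34 a5 a6
Rows 1 and 2 agree on E; apply E→C and equate their C entries.
Rows 1 and 3 agree on E; apply E→C and equate their C entries.
Rows 1 and 2 agree on B; apply B→A and equate their A entries.
Rows 1 and 3 agree on B; apply B→A and equate their A entries.
No row becomes fully distinguished — the join is lossy.

No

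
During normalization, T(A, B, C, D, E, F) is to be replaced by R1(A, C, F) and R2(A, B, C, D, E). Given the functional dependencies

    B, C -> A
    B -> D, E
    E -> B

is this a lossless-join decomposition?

Common attributes: R1 ∩ R2 = {A, C}.
No dependency enlarges {A, C}, so (A, C)⁺ = {A, C}.
The closure contains neither all of R1 = {A, C, F} nor all of R2 = {A, B, C, D, E}, so the common attributes are not a superkey of either fragment. The join is lossy.

No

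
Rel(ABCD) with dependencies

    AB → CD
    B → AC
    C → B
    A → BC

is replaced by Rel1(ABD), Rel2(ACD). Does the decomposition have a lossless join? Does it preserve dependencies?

lossless and dependency-preserving

Lossless test: (AD)⁺ = {ABCD}, which contains all of one fragment — lossless.
Dependency preservation: AB → CD; B → AC; C → B; A → BC are not contained in any single fragment, but the restricted closure of each left-hand side across the fragments still reaches the right-hand side; the remaining FDs each lie inside some fragment. All dependencies are preserved.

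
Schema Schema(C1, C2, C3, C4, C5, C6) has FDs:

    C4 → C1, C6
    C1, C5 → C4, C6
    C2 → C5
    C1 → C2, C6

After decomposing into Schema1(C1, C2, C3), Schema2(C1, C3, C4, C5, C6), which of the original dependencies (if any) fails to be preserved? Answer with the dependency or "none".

Check C2 → C5: no single fragment contains all of {C2, C5}, and the restricted closure of {C2} across the fragments never reaches {C5}.
C4 → C1, C6 is preserved.
C1, C5 → C4, C6 is preserved.
C1 → C2, C6 is preserved.

C2 → C5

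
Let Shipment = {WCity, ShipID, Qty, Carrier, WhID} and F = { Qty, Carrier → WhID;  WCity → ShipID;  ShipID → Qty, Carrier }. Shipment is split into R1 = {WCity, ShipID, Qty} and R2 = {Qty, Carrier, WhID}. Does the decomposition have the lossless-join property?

No

Common attributes: R1 ∩ R2 = {Qty}.
No dependency enlarges {Qty}, so (Qty)⁺ = {Qty}.
The closure contains neither all of R1 = {WCity, ShipID, Qty} nor all of R2 = {Qty, Carrier, WhID}, so the common attributes are not a superkey of either fragment. The join is lossy.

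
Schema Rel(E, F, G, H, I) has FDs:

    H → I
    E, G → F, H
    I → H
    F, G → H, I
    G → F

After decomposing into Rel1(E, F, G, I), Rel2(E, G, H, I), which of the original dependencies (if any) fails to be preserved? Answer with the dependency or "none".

none

H → I lies within Rel2.
E, G → F, H: restricted closure across fragments reaches F, H.
I → H lies within Rel2.
F, G → H, I: restricted closure across fragments reaches H, I.
G → F lies within Rel1.
Every dependency is enforceable on the fragments, so the decomposition is dependency-preserving.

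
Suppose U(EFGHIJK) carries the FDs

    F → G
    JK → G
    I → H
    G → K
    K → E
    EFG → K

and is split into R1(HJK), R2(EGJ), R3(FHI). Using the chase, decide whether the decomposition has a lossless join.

No

Chase test. Columns are EFGHIJK; row i has aⱼ where attribute j ∈ Ri, else bᵢⱼ.
Initial tableau (one row per fragment):
  row 1: b11 b12 b13 a4 b15 a6 a7
  row 2: a1 b22 a3 b24 b25 a6 b27
  row 3: b31 a2 b33 a4 a5 b36 b37
No row becomes fully distinguished — the join is lossy.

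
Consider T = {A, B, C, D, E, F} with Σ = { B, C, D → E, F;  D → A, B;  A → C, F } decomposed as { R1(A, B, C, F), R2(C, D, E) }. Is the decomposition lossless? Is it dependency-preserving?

lossy and not dependency-preserving

Lossless test: (C)⁺ = {C}, which is a superkey of neither fragment — lossy.
Dependency preservation: the restricted closure of {B, C, D} across the fragments never reaches {E, F}, so B, C, D → E, F cannot be enforced without a join — not preserved.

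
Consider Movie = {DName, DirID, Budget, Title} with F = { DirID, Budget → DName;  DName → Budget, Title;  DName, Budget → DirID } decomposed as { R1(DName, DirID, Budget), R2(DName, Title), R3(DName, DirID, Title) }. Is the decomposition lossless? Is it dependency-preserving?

Lossless test (chase): Rows 1 and 2 agree on DName; apply DName→Budget, Title and equate their Budget, Title entries. Rows 1 and 3 agree on DName; apply DName→Budget, Title and equate their Budget, Title entries. Rows 1 and 2 agree on DName, Budget; apply DName, Budget→DirID and equate their DirID entries. Row 1 is now all distinguished symbols — the join is lossless.
Dependency preservation: DName → Budget, Title is not contained in any single fragment, but the restricted closure of its left-hand side across the fragments still reaches the right-hand side; the remaining FDs each lie inside some fragment. All dependencies are preserved.

lossless and dependency-preserving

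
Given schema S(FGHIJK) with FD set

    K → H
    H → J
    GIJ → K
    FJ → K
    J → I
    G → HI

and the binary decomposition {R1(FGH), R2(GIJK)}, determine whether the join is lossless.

Yes

Common attributes: R1 ∩ R2 = {G}.
Closure of {G}: G → HI applies, adding HI; H → J applies, adding J; GIJ → K applies, adding K. So (G)⁺ = {GHIJK}.
This closure contains every attribute of R2, so R1 ∩ R2 → R2. The join is lossless.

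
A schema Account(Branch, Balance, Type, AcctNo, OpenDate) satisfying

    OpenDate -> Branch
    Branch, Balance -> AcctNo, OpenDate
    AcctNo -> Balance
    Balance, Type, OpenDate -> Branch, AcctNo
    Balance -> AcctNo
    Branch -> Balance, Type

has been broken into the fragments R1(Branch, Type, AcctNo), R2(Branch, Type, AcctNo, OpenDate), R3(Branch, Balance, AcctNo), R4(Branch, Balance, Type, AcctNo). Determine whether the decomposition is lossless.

Chase test. Columns are Branch, Balance, Type, AcctNo, OpenDate; row i has aⱼ where attribute j ∈ Ri, else bᵢⱼ.
Initial tableau (one row per fragment):
  row 1: a1 b12 a3 a4 b15
  row 2: a1 b22 a3 a4 a5
  row 3: a1 a2 b33 a4 b35
  row 4: a1 a2 a3 a4 b45
Rows 3 and 4 agree on Branch, Balance; apply Branch, Balance→AcctNo, OpenDate and equate their AcctNo, OpenDate entries.
Rows 1 and 2 agree on AcctNo; apply AcctNo→Balance and equate their Balance entries.
Rows 1 and 3 agree on AcctNo; apply AcctNo→Balance and equate their Balance entries.
Rows 1 and 3 agree on Branch; apply Branch→Balance, Type and equate their Balance, Type entries.
Rows 1 and 2 agree on Branch, Balance; apply Branch, Balance→AcctNo, OpenDate and equate their AcctNo, OpenDate entries.
Rows 1 and 3 agree on Branch, Balance; apply Branch, Balance→AcctNo, OpenDate and equate their AcctNo, OpenDate entries.
Row 1 is now all distinguished symbols — the join is lossless.

Yes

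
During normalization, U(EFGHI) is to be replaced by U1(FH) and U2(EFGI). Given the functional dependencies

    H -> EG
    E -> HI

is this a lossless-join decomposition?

No

Common attributes: U1 ∩ U2 = {F}.
No dependency enlarges {F}, so (F)⁺ = {F}.
The closure contains neither all of U1 = {FH} nor all of U2 = {EFGI}, so the common attributes are not a superkey of either fragment. The join is lossy.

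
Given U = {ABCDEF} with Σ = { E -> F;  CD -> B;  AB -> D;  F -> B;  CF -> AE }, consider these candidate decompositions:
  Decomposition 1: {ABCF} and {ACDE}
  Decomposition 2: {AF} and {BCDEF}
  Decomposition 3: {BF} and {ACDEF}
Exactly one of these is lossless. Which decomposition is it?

Decomposition 1: common = {AC}, closure = {AC} → lossy.
Decomposition 2: common = {F}, closure = {BF} → lossy.
Decomposition 3: common = {F}, closure = {BF} → lossless.

Decomposition 3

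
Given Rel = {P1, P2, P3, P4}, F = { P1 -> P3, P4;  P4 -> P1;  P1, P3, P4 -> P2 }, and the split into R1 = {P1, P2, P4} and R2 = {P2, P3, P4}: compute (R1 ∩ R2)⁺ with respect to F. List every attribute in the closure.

R1 ∩ R2 = {P2, P4}.
P4 → P1 applies, adding P1
P1 → P3, P4 applies, adding P3
Closure: {P1, P2, P3, P4}.

P1, P2, P3, P4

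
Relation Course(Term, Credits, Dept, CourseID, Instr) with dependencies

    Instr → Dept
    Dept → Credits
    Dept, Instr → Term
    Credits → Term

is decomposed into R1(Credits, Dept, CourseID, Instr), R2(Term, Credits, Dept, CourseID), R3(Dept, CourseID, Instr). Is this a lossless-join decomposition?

Yes

Chase test. Columns are Term, Credits, Dept, CourseID, Instr; row i has aⱼ where attribute j ∈ Ri, else bᵢⱼ.
Initial tableau (one row per fragment):
  row 1: b11 a2 a3 a4 a5
  row 2: a1 a2 a3 a4 b25
  row 3: b31 b32 a3 a4 a5
Rows 1 and 3 agree on Dept; apply Dept→Credits and equate their Credits entries.
Rows 1 and 3 agree on Dept, Instr; apply Dept, Instr→Term and equate their Term entries.
Rows 1 and 2 agree on Credits; apply Credits→Term and equate their Term entries.
Row 1 is now all distinguished symbols — the join is lossless.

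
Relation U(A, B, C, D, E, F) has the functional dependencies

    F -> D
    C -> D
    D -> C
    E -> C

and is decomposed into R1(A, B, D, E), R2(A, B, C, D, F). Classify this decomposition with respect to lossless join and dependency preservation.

lossy but dependency-preserving

Lossless test: (A, B, D)⁺ = {A, B, C, D}, which is a superkey of neither fragment — lossy.
Dependency preservation: E → C is not contained in any single fragment, but the restricted closure of its left-hand side across the fragments still reaches the right-hand side; the remaining FDs each lie inside some fragment. All dependencies are preserved.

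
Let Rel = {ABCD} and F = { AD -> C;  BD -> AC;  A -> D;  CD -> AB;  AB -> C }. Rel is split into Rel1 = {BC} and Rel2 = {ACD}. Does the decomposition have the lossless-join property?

No

Common attributes: Rel1 ∩ Rel2 = {C}.
No dependency enlarges {C}, so (C)⁺ = {C}.
The closure contains neither all of Rel1 = {BC} nor all of Rel2 = {ACD}, so the common attributes are not a superkey of either fragment. The join is lossy.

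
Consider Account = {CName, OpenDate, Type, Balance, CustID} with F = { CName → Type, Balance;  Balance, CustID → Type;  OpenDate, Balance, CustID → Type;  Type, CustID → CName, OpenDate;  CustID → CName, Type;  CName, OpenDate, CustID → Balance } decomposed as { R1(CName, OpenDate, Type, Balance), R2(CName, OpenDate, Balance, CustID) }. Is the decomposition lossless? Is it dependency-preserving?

lossless and dependency-preserving

Lossless test: (CName, OpenDate, Balance)⁺ = {CName, OpenDate, Type, Balance}, which contains all of one fragment — lossless.
Dependency preservation: Balance, CustID → Type; OpenDate, Balance, CustID → Type; Type, CustID → CName, OpenDate; CustID → CName, Type are not contained in any single fragment, but the restricted closure of each left-hand side across the fragments still reaches the right-hand side; the remaining FDs each lie inside some fragment. All dependencies are preserved.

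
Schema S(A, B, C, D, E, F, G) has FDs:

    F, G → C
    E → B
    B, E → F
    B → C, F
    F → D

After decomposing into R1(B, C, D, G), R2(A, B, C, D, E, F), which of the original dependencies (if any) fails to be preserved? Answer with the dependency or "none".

F, G → C

Check F, G → C: no single fragment contains all of {C, F, G}, and the restricted closure of {F, G} across the fragments never reaches {C}.
E → B is preserved.
B, E → F is preserved.
B → C, F is preserved.
F → D is preserved.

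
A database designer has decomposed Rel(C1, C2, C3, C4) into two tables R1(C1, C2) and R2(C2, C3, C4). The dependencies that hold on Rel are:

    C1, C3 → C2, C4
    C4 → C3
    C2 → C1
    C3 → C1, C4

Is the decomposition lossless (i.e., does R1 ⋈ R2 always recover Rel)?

Yes

Common attributes: R1 ∩ R2 = {C2}.
Closure of {C2}: C2 → C1 applies, adding C1. So (C2)⁺ = {C1, C2}.
This closure contains every attribute of R1, so R1 ∩ R2 → R1. The join is lossless.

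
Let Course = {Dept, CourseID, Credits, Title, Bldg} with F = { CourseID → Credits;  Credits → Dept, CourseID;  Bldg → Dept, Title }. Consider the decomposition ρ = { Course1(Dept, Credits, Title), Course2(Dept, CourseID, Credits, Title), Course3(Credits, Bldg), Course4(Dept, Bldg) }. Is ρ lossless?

Chase test. Columns are Dept, CourseID, Credits, Title, Bldg; row i has aⱼ where attribute j ∈ Coursei, else bᵢⱼ.
Initial tableau (one row per fragment):
  row 1: a1 b12 a3 a4 b15
  row 2: a1 a2 a3 a4 b25
  row 3: b31 b32 a3 b34 a5
  row 4: a1 b42 b43 b44 a5
Rows 1 and 2 agree on Credits; apply Credits→Dept, CourseID and equate their Dept, CourseID entries.
Rows 1 and 3 agree on Credits; apply Credits→Dept, CourseID and equate their Dept, CourseID entries.
Rows 3 and 4 agree on Bldg; apply Bldg→Dept, Title and equate their Dept, Title entries.
No row becomes fully distinguished — the join is lossy.

No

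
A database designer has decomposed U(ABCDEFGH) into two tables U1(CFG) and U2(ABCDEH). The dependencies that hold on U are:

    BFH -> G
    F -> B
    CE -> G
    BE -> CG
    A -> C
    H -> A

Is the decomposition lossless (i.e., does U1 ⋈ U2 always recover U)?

Common attributes: U1 ∩ U2 = {C}.
No dependency enlarges {C}, so (C)⁺ = {C}.
The closure contains neither all of U1 = {CFG} nor all of U2 = {ABCDEH}, so the common attributes are not a superkey of either fragment. The join is lossy.

No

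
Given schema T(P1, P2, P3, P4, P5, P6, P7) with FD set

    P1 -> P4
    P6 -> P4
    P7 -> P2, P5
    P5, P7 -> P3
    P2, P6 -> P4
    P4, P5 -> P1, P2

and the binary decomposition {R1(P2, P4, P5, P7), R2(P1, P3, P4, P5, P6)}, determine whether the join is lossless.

No

Common attributes: R1 ∩ R2 = {P4, P5}.
Closure of {P4, P5}: P4, P5 → P1, P2 applies, adding P1, P2. So (P4, P5)⁺ = {P1, P2, P4, P5}.
The closure contains neither all of R1 = {P2, P4, P5, P7} nor all of R2 = {P1, P3, P4, P5, P6}, so the common attributes are not a superkey of either fragment. The join is lossy.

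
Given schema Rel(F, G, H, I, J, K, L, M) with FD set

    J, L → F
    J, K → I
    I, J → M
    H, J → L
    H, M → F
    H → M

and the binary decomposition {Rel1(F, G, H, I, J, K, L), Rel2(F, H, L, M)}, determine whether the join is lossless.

Common attributes: Rel1 ∩ Rel2 = {F, H, L}.
Closure of {F, H, L}: H → M applies, adding M. So (F, H, L)⁺ = {F, H, L, M}.
This closure contains every attribute of Rel2, so Rel1 ∩ Rel2 → Rel2. The join is lossless.

Yes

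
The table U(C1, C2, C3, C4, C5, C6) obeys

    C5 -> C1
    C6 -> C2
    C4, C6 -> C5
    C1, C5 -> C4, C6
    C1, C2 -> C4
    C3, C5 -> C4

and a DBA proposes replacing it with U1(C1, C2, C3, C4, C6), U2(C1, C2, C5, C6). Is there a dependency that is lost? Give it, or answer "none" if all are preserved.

none

C5 → C1 lies within U2.
C6 → C2 lies within U1.
C4, C6 → C5: restricted closure across fragments reaches C5.
C1, C5 → C4, C6: restricted closure across fragments reaches C4, C6.
C1, C2 → C4 lies within U1.
C3, C5 → C4: restricted closure across fragments reaches C4.
Every dependency is enforceable on the fragments, so the decomposition is dependency-preserving.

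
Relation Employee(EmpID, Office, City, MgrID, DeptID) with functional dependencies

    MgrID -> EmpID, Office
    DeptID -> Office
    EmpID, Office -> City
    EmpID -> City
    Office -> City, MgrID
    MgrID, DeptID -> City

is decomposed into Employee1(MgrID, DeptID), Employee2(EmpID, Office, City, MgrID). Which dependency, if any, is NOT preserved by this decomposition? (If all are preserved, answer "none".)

MgrID → EmpID, Office lies within Employee2.
DeptID → Office: restricted closure across fragments reaches Office.
EmpID, Office → City lies within Employee2.
EmpID → City lies within Employee2.
Office → City, MgrID lies within Employee2.
MgrID, DeptID → City: restricted closure across fragments reaches City.
Every dependency is enforceable on the fragments, so the decomposition is dependency-preserving.

none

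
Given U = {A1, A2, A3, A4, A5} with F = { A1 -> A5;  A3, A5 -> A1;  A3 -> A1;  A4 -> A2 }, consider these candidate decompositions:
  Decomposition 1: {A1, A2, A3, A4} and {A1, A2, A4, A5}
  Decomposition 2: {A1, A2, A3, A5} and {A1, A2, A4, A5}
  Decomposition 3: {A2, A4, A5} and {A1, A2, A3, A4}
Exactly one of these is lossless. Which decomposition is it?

Decomposition 1

Decomposition 1: common = {A1, A2, A4}, closure = {A1, A2, A4, A5} → lossless.
Decomposition 2: common = {A1, A2, A5}, closure = {A1, A2, A5} → lossy.
Decomposition 3: common = {A2, A4}, closure = {A2, A4} → lossy.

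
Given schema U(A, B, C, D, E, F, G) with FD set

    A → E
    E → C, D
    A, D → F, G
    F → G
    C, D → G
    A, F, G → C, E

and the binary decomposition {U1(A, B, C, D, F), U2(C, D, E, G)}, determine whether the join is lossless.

No

Common attributes: U1 ∩ U2 = {C, D}.
Closure of {C, D}: C, D → G applies, adding G. So (C, D)⁺ = {C, D, G}.
The closure contains neither all of U1 = {A, B, C, D, F} nor all of U2 = {C, D, E, G}, so the common attributes are not a superkey of either fragment. The join is lossy.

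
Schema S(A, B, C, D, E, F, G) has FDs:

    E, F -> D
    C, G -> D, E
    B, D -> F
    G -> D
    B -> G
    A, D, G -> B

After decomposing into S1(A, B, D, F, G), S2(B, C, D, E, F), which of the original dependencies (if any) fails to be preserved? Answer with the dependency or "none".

C, G -> D, E

Check C, G → D, E: no single fragment contains all of {C, D, E, G}, and the restricted closure of {C, G} across the fragments never reaches {D, E}.
E, F → D is preserved.
B, D → F is preserved.
G → D is preserved.
B → G is preserved.
A, D, G → B is preserved.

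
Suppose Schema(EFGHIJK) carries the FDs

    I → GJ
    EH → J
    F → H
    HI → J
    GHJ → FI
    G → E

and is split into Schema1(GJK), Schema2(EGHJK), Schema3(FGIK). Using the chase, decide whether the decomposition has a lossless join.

No

Chase test. Columns are EFGHIJK; row i has aⱼ where attribute j ∈ Schemai, else bᵢⱼ.
Initial tableau (one row per fragment):
  row 1: b11 b12 a3 b14 b15 a6 a7
  row 2: a1 b22 a3 a4 b25 a6 a7
  row 3: b31 a2 a3 b34 a5 b36 a7
Rows 1 and 2 agree on G; apply G→E and equate their E entries.
Rows 1 and 3 agree on G; apply G→E and equate their E entries.
No row becomes fully distinguished — the join is lossy.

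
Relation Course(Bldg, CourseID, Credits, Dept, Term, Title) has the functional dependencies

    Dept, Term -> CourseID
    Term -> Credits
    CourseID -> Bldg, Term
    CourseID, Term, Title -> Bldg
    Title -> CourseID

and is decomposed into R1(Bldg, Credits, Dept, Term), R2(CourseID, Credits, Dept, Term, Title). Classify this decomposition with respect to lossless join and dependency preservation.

lossless but not dependency-preserving

Lossless test: (Credits, Dept, Term)⁺ = {Bldg, CourseID, Credits, Dept, Term}, which contains all of one fragment — lossless.
Dependency preservation: the restricted closure of {CourseID} across the fragments never reaches {Bldg, Term}, so CourseID → Bldg, Term cannot be enforced without a join — not preserved.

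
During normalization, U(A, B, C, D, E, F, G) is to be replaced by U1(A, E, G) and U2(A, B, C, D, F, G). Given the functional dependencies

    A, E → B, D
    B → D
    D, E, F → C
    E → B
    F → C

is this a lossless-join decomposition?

Common attributes: U1 ∩ U2 = {A, G}.
No dependency enlarges {A, G}, so (A, G)⁺ = {A, G}.
The closure contains neither all of U1 = {A, E, G} nor all of U2 = {A, B, C, D, F, G}, so the common attributes are not a superkey of either fragment. The join is lossy.

No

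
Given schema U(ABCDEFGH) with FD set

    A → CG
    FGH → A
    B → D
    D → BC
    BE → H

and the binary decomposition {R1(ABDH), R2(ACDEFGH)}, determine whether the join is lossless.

Yes

Common attributes: R1 ∩ R2 = {ADH}.
Closure of {ADH}: A → CG applies, adding CG; D → BC applies, adding B. So (ADH)⁺ = {ABCDGH}.
This closure contains every attribute of R1, so R1 ∩ R2 → R1. The join is lossless.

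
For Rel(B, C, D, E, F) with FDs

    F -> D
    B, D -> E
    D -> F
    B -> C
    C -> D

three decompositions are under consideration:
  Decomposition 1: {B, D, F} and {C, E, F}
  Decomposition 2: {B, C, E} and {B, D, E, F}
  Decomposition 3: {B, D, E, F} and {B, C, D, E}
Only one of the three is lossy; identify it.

Decomposition 1: common = {F}, closure = {D, F} → lossy.
Decomposition 2: common = {B, E}, closure = {B, C, D, E, F} → lossless.
Decomposition 3: common = {B, D, E}, closure = {B, C, D, E, F} → lossless.

Decomposition 1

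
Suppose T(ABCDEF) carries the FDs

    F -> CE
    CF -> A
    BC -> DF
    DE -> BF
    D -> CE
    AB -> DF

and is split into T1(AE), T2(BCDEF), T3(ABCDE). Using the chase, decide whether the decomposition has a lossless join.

Yes

Chase test. Columns are ABCDEF; row i has aⱼ where attribute j ∈ Ti, else bᵢⱼ.
Initial tableau (one row per fragment):
  row 1: a1 b12 b13 b14 a5 b16
  row 2: b21 a2 a3 a4 a5 a6
  row 3: a1 a2 a3 a4 a5 b36
Rows 2 and 3 agree on BC; apply BC→DF and equate their DF entries.
Rows 2 and 3 agree on CF; apply CF→A and equate their A entries.
Row 2 is now all distinguished symbols — the join is lossless.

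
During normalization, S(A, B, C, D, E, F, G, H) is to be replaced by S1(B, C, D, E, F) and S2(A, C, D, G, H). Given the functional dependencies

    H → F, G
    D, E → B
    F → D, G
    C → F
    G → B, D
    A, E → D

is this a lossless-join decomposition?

Common attributes: S1 ∩ S2 = {C, D}.
Closure of {C, D}: C → F applies, adding F; F → D, G applies, adding G; G → B, D applies, adding B. So (C, D)⁺ = {B, C, D, F, G}.
The closure contains neither all of S1 = {B, C, D, E, F} nor all of S2 = {A, C, D, G, H}, so the common attributes are not a superkey of either fragment. The join is lossy.

No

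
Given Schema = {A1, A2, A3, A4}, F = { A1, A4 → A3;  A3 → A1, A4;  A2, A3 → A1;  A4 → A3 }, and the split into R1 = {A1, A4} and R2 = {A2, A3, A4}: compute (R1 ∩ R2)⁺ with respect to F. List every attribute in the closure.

A1, A3, A4

R1 ∩ R2 = {A4}.
A4 → A3 applies, adding A3
A3 → A1, A4 applies, adding A1
Closure: {A1, A3, A4}.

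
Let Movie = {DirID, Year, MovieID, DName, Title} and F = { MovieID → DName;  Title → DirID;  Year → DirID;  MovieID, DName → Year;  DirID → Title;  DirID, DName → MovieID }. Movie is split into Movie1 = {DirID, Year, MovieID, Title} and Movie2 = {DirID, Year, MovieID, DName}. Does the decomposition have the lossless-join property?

Yes

Common attributes: Movie1 ∩ Movie2 = {DirID, Year, MovieID}.
Closure of {DirID, Year, MovieID}: MovieID → DName applies, adding DName; DirID → Title applies, adding Title. So (DirID, Year, MovieID)⁺ = {DirID, Year, MovieID, DName, Title}.
This closure contains every attribute of Movie1, so Movie1 ∩ Movie2 → Movie1. The join is lossless.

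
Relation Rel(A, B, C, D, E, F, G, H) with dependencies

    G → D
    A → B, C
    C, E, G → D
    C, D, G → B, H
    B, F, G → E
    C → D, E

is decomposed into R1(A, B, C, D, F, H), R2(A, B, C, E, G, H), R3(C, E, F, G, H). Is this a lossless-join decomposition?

Chase test. Columns are A, B, C, D, E, F, G, H; row i has aⱼ where attribute j ∈ Ri, else bᵢⱼ.
Initial tableau (one row per fragment):
  row 1: a1 a2 a3 a4 b15 a6 b17 a8
  row 2: a1 a2 a3 b24 a5 b26 a7 a8
  row 3: b31 b32 a3 b34 a5 a6 a7 a8
Rows 2 and 3 agree on G; apply G→D and equate their D entries.
Rows 2 and 3 agree on C, D, G; apply C, D, G→B, H and equate their B, H entries.
Rows 1 and 2 agree on C; apply C→D, E and equate their D, E entries.
No row becomes fully distinguished — the join is lossy.

No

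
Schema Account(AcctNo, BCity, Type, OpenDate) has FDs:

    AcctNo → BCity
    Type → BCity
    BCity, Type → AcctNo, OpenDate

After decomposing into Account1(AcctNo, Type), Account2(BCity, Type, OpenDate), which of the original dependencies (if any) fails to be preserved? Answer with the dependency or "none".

Check AcctNo → BCity: no single fragment contains all of {AcctNo, BCity}, and the restricted closure of {AcctNo} across the fragments never reaches {BCity}.
Type → BCity is preserved.
BCity, Type → AcctNo, OpenDate is preserved.

AcctNo → BCity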